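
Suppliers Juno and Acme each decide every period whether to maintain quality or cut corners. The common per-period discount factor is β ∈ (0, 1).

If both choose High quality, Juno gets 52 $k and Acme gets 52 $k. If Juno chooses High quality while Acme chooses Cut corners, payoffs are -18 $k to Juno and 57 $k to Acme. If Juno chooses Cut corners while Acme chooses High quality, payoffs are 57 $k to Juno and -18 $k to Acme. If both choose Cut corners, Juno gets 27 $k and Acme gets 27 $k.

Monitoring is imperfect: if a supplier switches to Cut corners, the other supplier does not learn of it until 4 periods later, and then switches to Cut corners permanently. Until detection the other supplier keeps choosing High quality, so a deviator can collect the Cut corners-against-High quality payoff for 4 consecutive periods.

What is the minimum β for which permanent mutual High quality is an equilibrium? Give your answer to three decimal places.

0.639

Deviating for the 4 undetected periods gains 57−52 = 5 per period over cooperation, then loses 52−27 = 25 per period forever once punishment starts.
Gain: 5(1 + β + … + β^3); loss: 25·β^4/(1−β).
No profitable deviation ⇔ 5(1−β^4) ≤ 25·β^4, i.e. β^4 ≥ 5/(5+25) = 1/6.
Hence β ≥ (1/6)^(1/4) ≈ 0.639.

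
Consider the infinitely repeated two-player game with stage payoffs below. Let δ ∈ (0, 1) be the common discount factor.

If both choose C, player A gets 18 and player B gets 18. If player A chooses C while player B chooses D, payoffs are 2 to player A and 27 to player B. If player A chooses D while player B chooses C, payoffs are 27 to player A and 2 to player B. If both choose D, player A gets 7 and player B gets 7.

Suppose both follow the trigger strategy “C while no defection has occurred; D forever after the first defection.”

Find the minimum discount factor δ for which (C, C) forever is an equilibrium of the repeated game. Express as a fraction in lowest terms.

Cooperation forever yields 18 each period: 18/(1−δ).
Deviating yields 27 once, then 7 forever: 27 + 7δ/(1−δ).
No profitable deviation requires 18/(1−δ) ≥ 27 + 7δ/(1−δ).
Multiplying by (1−δ): 18 ≥ 27(1−δ) + 7δ = 27 − 20δ.
So 20δ ≥ 9, i.e. δ ≥ 9/20.

9/20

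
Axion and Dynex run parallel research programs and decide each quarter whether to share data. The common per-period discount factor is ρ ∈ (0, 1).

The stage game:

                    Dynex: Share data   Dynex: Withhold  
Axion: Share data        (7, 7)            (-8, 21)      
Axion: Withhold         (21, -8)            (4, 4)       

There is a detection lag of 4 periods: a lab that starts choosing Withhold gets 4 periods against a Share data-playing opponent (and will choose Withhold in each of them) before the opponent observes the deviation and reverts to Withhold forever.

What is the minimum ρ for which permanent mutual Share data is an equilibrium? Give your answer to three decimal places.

A deviator earns 21 for 4 periods, then 4 forever; cooperating earns 7 forever. Multiplying the IC by (1−ρ):
7 ≥ 21(1−ρ^4) + 4ρ^4, so 17·ρ^4 ≥ 14 and ρ^4 ≥ 14/17.
ρ ≥ (14/17)^(1/4) ≈ 0.953.

0.953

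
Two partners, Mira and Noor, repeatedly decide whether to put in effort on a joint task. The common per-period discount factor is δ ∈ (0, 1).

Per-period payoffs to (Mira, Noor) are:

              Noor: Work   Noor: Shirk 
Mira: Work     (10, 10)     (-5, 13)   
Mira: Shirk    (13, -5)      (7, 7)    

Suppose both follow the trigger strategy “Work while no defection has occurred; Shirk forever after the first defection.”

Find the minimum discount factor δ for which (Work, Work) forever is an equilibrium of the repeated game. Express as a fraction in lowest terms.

1/2

One-period gain from deviating is 13 − 10 = 3. The loss is 10 − 7 = 3 in every subsequent period, with present value 3·δ/(1−δ).
Deviation is unprofitable when 3·δ/(1−δ) ≥ 3, i.e. δ/(1−δ) ≥ 1.
Equivalently δ ≥ 3/(3+3) = 1/2.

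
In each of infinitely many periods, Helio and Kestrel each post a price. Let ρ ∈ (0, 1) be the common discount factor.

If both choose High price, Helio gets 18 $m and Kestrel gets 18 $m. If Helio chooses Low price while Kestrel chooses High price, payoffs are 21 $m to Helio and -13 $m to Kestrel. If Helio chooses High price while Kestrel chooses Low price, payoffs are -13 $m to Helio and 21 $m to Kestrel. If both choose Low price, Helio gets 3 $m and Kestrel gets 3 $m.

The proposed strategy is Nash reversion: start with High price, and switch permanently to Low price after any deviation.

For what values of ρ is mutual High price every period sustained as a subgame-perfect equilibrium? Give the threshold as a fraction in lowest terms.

1/6

Under grim trigger the critical discount factor is (T−C)/(T−P) with T = 21, C = 18, P = 3.
ρ* = (21−18)/(21−3) = 3/18 = 1/6.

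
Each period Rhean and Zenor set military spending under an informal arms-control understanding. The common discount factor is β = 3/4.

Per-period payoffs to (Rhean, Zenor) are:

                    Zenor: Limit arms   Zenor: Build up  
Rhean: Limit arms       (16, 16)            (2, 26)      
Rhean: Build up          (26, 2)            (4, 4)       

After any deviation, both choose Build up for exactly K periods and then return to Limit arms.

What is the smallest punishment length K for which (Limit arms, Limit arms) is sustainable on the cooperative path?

No profitable deviation requires (16−4)(β+…+β^K) ≥ 26−16, i.e. β+…+β^K ≥ 5/6 ≈ 0.8333.
With β = 3/4, the partial sums are K=1: 0.7500, K=2: 1.3125.
K = 2 is the first length at which the sum reaches 0.8333.

2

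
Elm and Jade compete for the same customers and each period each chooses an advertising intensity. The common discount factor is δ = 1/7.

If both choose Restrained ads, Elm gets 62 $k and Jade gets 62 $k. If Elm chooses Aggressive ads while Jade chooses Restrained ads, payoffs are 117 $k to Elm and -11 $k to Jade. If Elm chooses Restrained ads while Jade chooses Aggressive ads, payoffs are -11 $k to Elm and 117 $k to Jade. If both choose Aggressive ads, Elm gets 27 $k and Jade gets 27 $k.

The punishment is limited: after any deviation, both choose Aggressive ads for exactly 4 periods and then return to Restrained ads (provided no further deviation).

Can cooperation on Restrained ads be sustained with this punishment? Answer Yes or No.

Comparing payoff streams over the 5 periods until play realigns: cooperate → 62(1+δ+…+δ^4); deviate → 117 + 27(δ+…+δ^4).
Cooperation is sustained iff (62−27)(δ+…+δ^4) ≥ 117−62.
δ+…+δ^4 = 1/7·(1−(1/7)^4)/(1−1/7) = 0.1666, and (117−62)/(62−27) = 1.5714.
0.1666 < 1.5714, so cooperation is not sustainable.

No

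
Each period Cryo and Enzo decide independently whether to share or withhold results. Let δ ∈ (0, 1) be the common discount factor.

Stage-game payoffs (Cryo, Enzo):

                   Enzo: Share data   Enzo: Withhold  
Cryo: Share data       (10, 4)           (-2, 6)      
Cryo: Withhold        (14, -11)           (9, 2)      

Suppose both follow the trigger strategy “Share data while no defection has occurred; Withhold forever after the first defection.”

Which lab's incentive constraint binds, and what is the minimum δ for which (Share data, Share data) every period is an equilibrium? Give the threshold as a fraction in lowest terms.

Cryo's threshold: (14−10)/(14−9) = 4/5.
Enzo's threshold: (6−4)/(6−2) = 1/2.
4/5 > 1/2, so Cryo binds and δ* = 4/5.

Cryo; δ ≥ 4/5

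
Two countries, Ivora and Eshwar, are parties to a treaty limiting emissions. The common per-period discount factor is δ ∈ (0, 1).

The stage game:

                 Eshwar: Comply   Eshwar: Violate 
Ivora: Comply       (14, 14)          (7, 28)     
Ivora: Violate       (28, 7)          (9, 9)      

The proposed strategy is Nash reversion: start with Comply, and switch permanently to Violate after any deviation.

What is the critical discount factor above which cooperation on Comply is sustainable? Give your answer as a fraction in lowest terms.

14/19

14/(1−δ) ≥ 28 + 9δ/(1−δ)
14 ≥ 28 − 19δ
δ ≥ 14/19.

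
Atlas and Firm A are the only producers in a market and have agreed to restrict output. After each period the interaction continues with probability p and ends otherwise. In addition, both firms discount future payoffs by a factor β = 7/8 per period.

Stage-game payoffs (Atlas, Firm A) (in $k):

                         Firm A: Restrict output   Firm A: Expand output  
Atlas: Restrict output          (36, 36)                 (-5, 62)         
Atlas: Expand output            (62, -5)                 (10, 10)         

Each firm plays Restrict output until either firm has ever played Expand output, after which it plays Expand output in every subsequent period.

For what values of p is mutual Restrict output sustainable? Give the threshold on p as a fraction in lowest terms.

4/7

With continuation probability p and discount β, the effective per-period discount factor is βp.
Grim-trigger IC: βp ≥ (62−36)/(62−10) = 1/2.
So p ≥ (1/2)/(7/8) = 4/7.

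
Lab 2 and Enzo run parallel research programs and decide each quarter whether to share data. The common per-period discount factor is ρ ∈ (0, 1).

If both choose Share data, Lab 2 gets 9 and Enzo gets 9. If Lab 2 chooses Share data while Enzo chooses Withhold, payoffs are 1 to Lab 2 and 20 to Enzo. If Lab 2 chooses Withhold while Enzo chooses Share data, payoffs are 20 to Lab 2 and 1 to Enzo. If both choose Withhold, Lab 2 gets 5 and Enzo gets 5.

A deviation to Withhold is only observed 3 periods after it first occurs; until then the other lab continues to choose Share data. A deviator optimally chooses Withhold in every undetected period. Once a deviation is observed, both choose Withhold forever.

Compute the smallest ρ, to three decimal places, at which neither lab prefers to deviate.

Deviating for the 3 undetected periods gains 20−9 = 11 per period over cooperation, then loses 9−5 = 4 per period forever once punishment starts.
Gain: 11(1 + ρ + … + ρ^2); loss: 4·ρ^3/(1−ρ).
No profitable deviation ⇔ 11(1−ρ^3) ≤ 4·ρ^3, i.e. ρ^3 ≥ 11/(11+4) = 11/15.
Hence ρ ≥ (11/15)^(1/3) ≈ 0.902.

0.902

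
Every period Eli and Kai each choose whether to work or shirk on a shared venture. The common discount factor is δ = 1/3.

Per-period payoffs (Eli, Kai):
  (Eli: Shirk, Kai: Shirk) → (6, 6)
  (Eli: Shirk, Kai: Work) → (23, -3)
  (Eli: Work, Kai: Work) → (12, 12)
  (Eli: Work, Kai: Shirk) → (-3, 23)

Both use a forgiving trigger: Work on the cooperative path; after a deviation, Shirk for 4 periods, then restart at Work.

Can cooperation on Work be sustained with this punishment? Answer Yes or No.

No

Comparing payoff streams over the 5 periods until play realigns: cooperate → 12(1+δ+…+δ^4); deviate → 23 + 6(δ+…+δ^4).
Cooperation is sustained iff (12−6)(δ+…+δ^4) ≥ 23−12.
δ+…+δ^4 = 1/3·(1−(1/3)^4)/(1−1/3) = 0.4938, and (23−12)/(12−6) = 1.8333.
0.4938 < 1.8333, so cooperation is not sustainable.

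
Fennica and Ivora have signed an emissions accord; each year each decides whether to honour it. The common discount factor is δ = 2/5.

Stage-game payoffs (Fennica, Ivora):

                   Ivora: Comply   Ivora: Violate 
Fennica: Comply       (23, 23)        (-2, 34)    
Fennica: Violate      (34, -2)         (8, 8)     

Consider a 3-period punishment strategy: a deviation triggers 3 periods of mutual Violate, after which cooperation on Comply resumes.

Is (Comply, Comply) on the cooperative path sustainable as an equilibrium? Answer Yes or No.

A one-shot deviation gives 34 now, then 8 for 3 periods, then back to 23.
Gain from deviating: (34−23) today; loss: (23−8) in each of the next 3 periods.
No-deviation condition: (23−8)(δ+…+δ^3) ≥ 34−23, i.e. δ+…+δ^3 ≥ 11/15.
At δ = 2/5: δ+…+δ^3 = 0.6240 < 0.7333.
So cooperation is not sustainable.

No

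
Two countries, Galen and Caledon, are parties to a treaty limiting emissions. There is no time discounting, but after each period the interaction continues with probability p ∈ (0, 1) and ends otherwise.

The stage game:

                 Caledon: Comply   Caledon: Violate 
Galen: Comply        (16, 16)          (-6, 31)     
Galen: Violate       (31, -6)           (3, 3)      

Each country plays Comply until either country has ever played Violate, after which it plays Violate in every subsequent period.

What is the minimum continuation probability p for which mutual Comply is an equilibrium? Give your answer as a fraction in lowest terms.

With no time discounting, the continuation probability p plays the role of the discount factor.
Grim-trigger IC: 16/(1−p) ≥ 31 + 3p/(1−p) ⇒ p ≥ (31−16)/(31−3) = 15/28.

15/28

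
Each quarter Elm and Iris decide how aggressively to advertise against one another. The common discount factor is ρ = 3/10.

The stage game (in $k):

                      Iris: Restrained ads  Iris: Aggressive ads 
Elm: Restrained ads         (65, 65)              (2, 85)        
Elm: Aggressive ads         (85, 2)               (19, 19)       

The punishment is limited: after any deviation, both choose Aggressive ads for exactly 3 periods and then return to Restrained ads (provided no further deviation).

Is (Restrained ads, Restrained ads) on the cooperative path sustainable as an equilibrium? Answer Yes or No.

No

A one-shot deviation gives 85 now, then 19 for 3 periods, then back to 65.
Gain from deviating: (85−65) today; loss: (65−19) in each of the next 3 periods.
No-deviation condition: (65−19)(ρ+…+ρ^3) ≥ 85−65, i.e. ρ+…+ρ^3 ≥ 10/23.
At ρ = 3/10: ρ+…+ρ^3 = 0.4170 < 0.4348.
So cooperation is not sustainable.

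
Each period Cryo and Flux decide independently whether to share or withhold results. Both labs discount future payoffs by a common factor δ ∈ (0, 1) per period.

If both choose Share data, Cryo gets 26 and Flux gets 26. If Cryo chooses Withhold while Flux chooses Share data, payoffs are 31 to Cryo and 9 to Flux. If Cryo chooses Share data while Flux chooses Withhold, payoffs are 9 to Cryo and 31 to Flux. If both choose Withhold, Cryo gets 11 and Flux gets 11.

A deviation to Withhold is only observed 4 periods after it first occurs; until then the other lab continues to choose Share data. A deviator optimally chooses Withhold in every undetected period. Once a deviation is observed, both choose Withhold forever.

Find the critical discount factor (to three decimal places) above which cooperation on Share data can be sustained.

The best deviation is to choose Withhold for all 4 undetected periods, earning 31 each, then 11 forever once detected.
Deviation value: 31(1−δ^4)/(1−δ) + 11δ^4/(1−δ); cooperation value: 26/(1−δ).
IC: 26 ≥ 31(1−δ^4) + 11δ^4 = 31 − 20δ^4.
So δ^4 ≥ 5/20 = 1/4, giving δ ≥ (1/4)^(1/4) ≈ 0.707.

0.707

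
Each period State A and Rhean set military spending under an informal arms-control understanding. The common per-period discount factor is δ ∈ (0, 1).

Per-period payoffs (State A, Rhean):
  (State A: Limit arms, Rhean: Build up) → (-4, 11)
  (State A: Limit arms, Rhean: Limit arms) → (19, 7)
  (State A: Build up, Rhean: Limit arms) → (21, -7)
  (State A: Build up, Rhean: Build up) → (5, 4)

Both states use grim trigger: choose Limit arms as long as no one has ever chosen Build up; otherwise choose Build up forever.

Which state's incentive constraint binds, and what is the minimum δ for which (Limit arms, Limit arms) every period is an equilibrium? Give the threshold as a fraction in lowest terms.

Rhean; δ ≥ 4/7

For State A: deviation gain 21−19 = 2, per-period punishment loss 19−5 = 14. IC gives δ ≥ 2/16 = 1/8.
For Rhean: gain 4, loss 3 per period, so δ ≥ 4/7.
The tighter constraint is Rhean's, so cooperation needs δ ≥ 4/7.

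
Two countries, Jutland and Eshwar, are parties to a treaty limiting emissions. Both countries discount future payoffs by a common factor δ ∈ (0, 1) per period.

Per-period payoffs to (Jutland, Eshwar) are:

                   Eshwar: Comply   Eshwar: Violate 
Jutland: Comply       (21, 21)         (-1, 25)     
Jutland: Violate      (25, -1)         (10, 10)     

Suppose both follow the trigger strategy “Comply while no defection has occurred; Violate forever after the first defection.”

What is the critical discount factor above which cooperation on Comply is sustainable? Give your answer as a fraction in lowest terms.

Cooperation forever yields 21 each period: 21/(1−δ).
Deviating yields 25 once, then 10 forever: 25 + 10δ/(1−δ).
No profitable deviation requires 21/(1−δ) ≥ 25 + 10δ/(1−δ).
Multiplying by (1−δ): 21 ≥ 25(1−δ) + 10δ = 25 − 15δ.
So 15δ ≥ 4, i.e. δ ≥ 4/15.

4/15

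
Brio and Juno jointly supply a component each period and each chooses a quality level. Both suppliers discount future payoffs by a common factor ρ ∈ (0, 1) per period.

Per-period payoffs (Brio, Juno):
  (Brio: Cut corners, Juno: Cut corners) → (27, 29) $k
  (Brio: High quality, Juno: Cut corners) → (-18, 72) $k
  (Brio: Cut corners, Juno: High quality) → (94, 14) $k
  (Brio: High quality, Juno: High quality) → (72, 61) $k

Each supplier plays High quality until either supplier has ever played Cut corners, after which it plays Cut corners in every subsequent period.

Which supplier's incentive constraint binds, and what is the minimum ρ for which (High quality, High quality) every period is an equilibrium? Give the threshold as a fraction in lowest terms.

Brio's threshold: (94−72)/(94−27) = 22/67.
Juno's threshold: (72−61)/(72−29) = 11/43.
22/67 > 11/43, so Brio binds and ρ* = 22/67.

Brio; ρ ≥ 22/67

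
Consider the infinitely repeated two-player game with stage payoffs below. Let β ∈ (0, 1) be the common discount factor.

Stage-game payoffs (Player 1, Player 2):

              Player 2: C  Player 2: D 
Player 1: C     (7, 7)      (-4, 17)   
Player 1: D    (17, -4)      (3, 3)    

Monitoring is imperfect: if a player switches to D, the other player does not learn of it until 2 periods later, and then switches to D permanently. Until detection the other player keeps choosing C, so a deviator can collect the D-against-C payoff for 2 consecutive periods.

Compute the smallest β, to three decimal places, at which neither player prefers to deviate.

0.845

The best deviation is to choose D for all 2 undetected periods, earning 17 each, then 3 forever once detected.
Deviation value: 17(1−β^2)/(1−β) + 3β^2/(1−β); cooperation value: 7/(1−β).
IC: 7 ≥ 17(1−β^2) + 3β^2 = 17 − 14β^2.
So β^2 ≥ 10/14 = 5/7, giving β ≥ (5/7)^(1/2) ≈ 0.845.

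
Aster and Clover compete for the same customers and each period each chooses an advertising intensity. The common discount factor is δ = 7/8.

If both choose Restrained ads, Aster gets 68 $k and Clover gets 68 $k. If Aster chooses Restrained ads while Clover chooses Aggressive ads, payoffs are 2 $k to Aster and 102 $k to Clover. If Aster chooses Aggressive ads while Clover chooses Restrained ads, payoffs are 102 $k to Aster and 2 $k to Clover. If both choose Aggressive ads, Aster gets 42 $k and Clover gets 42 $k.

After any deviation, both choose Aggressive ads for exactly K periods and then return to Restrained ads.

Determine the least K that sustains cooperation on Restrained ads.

No profitable deviation requires (68−42)(δ+…+δ^K) ≥ 102−68, i.e. δ+…+δ^K ≥ 17/13 ≈ 1.3077.
With δ = 7/8, the partial sums are K=1: 0.8750, K=2: 1.6406.
K = 2 is the first length at which the sum reaches 1.3077.

2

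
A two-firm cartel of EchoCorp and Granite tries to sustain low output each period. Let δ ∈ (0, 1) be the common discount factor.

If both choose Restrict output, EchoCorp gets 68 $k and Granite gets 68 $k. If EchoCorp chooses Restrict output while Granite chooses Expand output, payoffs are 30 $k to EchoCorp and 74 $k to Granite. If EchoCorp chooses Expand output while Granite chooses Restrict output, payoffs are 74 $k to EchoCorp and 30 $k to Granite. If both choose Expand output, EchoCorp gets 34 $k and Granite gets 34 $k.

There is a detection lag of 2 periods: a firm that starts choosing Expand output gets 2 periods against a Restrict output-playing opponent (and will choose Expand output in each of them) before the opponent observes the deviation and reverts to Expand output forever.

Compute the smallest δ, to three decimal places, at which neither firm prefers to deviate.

0.387

A deviator earns 74 for 2 periods, then 34 forever; cooperating earns 68 forever. Multiplying the IC by (1−δ):
68 ≥ 74(1−δ^2) + 34δ^2, so 40·δ^2 ≥ 6 and δ^2 ≥ 3/20.
δ ≥ (3/20)^(1/2) ≈ 0.387.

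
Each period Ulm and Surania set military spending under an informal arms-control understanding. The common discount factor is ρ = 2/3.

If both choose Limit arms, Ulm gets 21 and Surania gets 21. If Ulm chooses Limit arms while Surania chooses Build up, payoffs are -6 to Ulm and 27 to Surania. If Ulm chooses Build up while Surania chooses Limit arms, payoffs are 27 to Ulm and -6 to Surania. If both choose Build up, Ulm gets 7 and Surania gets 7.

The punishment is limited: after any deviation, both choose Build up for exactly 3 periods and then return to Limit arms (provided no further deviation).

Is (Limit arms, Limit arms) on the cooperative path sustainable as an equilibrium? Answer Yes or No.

Yes

IC: ρ+…+ρ^3 ≥ (27−21)/(21−7) = 3/7.
At ρ = 2/3: partial sum = 1.4074 ≥ 0.4286. Cooperation sustainable.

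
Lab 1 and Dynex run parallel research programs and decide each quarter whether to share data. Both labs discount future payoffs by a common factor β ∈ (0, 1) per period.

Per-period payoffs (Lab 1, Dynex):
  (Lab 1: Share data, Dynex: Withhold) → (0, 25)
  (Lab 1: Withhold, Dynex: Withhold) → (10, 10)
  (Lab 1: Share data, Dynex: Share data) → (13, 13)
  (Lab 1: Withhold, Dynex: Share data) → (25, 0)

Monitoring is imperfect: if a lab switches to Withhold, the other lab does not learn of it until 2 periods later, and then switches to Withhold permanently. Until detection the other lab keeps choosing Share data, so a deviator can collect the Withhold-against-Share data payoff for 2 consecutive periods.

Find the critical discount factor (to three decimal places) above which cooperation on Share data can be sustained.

0.894

A deviator earns 25 for 2 periods, then 10 forever; cooperating earns 13 forever. Multiplying the IC by (1−β):
13 ≥ 25(1−β^2) + 10β^2, so 15·β^2 ≥ 12 and β^2 ≥ 4/5.
β ≥ (4/5)^(1/2) ≈ 0.894.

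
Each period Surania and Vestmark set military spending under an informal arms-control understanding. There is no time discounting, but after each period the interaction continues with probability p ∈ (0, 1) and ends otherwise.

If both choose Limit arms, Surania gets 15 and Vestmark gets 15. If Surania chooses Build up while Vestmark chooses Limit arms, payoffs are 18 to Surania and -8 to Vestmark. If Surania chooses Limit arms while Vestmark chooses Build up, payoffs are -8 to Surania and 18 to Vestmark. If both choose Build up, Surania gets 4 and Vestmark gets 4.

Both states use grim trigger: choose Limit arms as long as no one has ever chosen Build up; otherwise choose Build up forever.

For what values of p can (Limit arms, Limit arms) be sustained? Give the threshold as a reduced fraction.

3/14

Expected cooperation value is 15 + p·15 + p²·15 + … = 15/(1−p); deviation gives 18 + p·4/(1−p).
15 ≥ 18(1−p) + 4p ⇒ 14p ≥ 3 ⇒ p ≥ 3/14.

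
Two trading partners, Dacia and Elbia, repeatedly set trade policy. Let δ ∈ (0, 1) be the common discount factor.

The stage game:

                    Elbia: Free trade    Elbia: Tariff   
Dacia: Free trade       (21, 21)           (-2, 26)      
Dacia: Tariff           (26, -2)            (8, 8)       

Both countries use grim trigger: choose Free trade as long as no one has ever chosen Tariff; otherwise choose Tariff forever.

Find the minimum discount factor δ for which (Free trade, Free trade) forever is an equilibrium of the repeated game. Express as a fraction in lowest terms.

One-period gain from deviating is 26 − 21 = 5. The loss is 21 − 8 = 13 in every subsequent period, with present value 13·δ/(1−δ).
Deviation is unprofitable when 13·δ/(1−δ) ≥ 5, i.e. δ/(1−δ) ≥ 5/13.
Equivalently δ ≥ 5/(5+13) = 5/18.

5/18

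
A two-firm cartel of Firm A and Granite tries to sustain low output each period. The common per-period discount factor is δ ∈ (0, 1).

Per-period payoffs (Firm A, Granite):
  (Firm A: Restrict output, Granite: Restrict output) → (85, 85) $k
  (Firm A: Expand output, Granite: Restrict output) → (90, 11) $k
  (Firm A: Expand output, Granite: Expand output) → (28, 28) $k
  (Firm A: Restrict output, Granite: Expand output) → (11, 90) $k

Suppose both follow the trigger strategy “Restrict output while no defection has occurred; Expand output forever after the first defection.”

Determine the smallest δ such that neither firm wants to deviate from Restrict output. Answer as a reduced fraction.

5/62

One-period gain from deviating is 90 − 85 = 5. The loss is 85 − 28 = 57 in every subsequent period, with present value 57·δ/(1−δ).
Deviation is unprofitable when 57·δ/(1−δ) ≥ 5, i.e. δ/(1−δ) ≥ 5/57.
Equivalently δ ≥ 5/(5+57) = 5/62.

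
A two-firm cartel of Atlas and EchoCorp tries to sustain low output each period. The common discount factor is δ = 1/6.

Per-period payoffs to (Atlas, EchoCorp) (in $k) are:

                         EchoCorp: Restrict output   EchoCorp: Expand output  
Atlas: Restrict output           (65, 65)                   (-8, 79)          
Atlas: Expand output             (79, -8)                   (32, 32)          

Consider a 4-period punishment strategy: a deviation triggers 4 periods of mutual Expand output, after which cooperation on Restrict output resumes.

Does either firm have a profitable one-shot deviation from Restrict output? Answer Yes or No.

A one-shot deviation gives 79 now, then 32 for 4 periods, then back to 65.
Gain from deviating: (79−65) today; loss: (65−32) in each of the next 4 periods.
No-deviation condition: (65−32)(δ+…+δ^4) ≥ 79−65, i.e. δ+…+δ^4 ≥ 14/33.
At δ = 1/6: δ+…+δ^4 = 0.1998 < 0.4242.
So cooperation is not sustainable.

Yes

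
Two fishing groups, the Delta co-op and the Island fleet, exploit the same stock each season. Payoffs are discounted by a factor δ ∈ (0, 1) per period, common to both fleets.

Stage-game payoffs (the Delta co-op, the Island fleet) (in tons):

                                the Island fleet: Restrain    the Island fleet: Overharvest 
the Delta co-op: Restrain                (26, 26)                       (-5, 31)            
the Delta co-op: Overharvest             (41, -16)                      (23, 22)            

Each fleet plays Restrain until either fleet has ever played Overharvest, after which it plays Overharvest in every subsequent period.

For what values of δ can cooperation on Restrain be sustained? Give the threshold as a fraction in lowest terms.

5/6

the Delta co-op: cooperation gives 26 each period; deviation gives 41 once then 23 forever.
  26/(1−δ) ≥ 41 + 23δ/(1−δ) ⇒ δ ≥ 15/18 = 5/6.
the Island fleet: cooperation gives 26 each period; deviation gives 31 once then 22 forever.
  δ ≥ 5/9.
Both must hold, so the binding constraint is the Delta co-op's: δ ≥ 5/6.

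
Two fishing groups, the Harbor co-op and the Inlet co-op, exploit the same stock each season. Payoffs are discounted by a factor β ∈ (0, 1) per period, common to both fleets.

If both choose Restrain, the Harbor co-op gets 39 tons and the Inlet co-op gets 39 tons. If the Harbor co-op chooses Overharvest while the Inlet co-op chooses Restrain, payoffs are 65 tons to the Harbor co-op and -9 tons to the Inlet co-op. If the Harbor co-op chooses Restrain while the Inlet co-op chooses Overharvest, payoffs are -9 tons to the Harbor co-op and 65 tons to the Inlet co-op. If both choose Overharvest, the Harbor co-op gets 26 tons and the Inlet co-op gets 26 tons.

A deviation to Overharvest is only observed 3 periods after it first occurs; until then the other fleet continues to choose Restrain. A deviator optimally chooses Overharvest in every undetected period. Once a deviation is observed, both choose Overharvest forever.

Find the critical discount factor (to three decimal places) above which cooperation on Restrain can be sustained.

0.874

Deviating for the 3 undetected periods gains 65−39 = 26 per period over cooperation, then loses 39−26 = 13 per period forever once punishment starts.
Gain: 26(1 + β + … + β^2); loss: 13·β^3/(1−β).
No profitable deviation ⇔ 26(1−β^3) ≤ 13·β^3, i.e. β^3 ≥ 26/(26+13) = 2/3.
Hence β ≥ (2/3)^(1/3) ≈ 0.874.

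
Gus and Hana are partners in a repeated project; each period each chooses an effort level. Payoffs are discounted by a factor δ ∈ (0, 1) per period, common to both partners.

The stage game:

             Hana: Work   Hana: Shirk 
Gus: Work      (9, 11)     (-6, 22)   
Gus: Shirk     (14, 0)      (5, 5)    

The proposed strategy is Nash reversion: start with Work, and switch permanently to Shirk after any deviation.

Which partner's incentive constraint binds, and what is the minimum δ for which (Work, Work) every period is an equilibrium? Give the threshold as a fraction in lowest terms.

Gus: cooperation gives 9 each period; deviation gives 14 once then 5 forever.
  9/(1−δ) ≥ 14 + 5δ/(1−δ) ⇒ δ ≥ 5/9.
Hana: cooperation gives 11 each period; deviation gives 22 once then 5 forever.
  δ ≥ 11/17.
Both must hold, so the binding constraint is Hana's: δ ≥ 11/17.

Hana; δ ≥ 11/17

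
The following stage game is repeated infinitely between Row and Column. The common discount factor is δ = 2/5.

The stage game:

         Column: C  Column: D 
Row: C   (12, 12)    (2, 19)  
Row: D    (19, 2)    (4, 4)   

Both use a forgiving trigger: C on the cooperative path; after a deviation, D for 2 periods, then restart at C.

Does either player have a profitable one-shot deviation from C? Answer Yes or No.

IC: δ+…+δ^2 ≥ (19−12)/(12−4) = 7/8.
At δ = 2/5: partial sum = 0.5600 < 0.8750. Cooperation not sustainable.

Yes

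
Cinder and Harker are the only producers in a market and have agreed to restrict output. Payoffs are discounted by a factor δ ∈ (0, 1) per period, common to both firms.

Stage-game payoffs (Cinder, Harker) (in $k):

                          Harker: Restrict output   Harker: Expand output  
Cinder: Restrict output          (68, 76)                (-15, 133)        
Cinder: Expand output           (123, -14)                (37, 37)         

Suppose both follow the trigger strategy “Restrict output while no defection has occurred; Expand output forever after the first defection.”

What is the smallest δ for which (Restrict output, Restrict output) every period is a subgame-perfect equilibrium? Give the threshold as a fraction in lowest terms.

55/86

Cinder: cooperation gives 68 each period; deviation gives 123 once then 37 forever.
  68/(1−δ) ≥ 123 + 37δ/(1−δ) ⇒ δ ≥ 55/86.
Harker: cooperation gives 76 each period; deviation gives 133 once then 37 forever.
  δ ≥ 57/96 = 19/32.
Both must hold, so the binding constraint is Cinder's: δ ≥ 55/86.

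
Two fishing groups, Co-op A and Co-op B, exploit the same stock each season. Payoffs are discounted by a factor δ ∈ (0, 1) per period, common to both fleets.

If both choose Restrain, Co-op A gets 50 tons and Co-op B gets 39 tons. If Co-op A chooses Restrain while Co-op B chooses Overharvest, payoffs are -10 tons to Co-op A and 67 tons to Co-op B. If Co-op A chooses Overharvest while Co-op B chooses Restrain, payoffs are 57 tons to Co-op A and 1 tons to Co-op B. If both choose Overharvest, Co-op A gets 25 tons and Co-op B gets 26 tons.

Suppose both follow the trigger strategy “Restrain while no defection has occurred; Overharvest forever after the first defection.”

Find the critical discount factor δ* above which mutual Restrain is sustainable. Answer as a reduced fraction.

28/41

For Co-op A: deviation gain 57−50 = 7, per-period punishment loss 50−25 = 25. IC gives δ ≥ 7/32.
For Co-op B: gain 28, loss 13 per period, so δ ≥ 28/41.
The tighter constraint is Co-op B's, so cooperation needs δ ≥ 28/41.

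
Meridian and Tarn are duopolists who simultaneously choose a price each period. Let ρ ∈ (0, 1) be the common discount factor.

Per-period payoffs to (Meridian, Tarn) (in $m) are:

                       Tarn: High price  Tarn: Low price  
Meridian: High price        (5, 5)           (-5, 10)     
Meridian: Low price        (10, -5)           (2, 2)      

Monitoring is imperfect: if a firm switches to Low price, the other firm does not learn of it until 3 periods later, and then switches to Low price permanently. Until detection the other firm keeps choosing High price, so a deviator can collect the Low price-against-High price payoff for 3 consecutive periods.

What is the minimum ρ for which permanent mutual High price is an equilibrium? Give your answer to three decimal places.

0.855

Deviating for the 3 undetected periods gains 10−5 = 5 per period over cooperation, then loses 5−2 = 3 per period forever once punishment starts.
Gain: 5(1 + ρ + … + ρ^2); loss: 3·ρ^3/(1−ρ).
No profitable deviation ⇔ 5(1−ρ^3) ≤ 3·ρ^3, i.e. ρ^3 ≥ 5/(5+3) = 5/8.
Hence ρ ≥ (5/8)^(1/3) ≈ 0.855.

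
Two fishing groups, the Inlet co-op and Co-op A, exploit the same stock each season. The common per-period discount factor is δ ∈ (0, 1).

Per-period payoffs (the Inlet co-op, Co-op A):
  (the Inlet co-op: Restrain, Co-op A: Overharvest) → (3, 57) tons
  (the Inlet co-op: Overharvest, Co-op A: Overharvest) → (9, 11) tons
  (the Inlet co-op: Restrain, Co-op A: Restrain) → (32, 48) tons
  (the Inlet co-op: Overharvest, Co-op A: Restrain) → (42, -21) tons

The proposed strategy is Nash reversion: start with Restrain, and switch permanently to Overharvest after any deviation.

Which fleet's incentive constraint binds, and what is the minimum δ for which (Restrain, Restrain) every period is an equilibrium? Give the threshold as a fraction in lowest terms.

the Inlet co-op: cooperation gives 32 each period; deviation gives 42 once then 9 forever.
  32/(1−δ) ≥ 42 + 9δ/(1−δ) ⇒ δ ≥ 10/33.
Co-op A: cooperation gives 48 each period; deviation gives 57 once then 11 forever.
  δ ≥ 9/46.
Both must hold, so the binding constraint is the Inlet co-op's: δ ≥ 10/33.

the Inlet co-op; δ ≥ 10/33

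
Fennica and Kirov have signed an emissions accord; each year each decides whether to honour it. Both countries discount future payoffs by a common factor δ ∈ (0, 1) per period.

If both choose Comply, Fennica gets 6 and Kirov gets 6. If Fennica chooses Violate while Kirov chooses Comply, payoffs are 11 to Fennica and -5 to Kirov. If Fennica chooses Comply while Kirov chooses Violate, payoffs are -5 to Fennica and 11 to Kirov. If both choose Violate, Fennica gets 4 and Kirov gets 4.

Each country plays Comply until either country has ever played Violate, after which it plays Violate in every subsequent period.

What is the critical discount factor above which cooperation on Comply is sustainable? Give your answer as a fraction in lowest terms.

5/7

6/(1−δ) ≥ 11 + 4δ/(1−δ)
6 ≥ 11 − 7δ
δ ≥ 5/7.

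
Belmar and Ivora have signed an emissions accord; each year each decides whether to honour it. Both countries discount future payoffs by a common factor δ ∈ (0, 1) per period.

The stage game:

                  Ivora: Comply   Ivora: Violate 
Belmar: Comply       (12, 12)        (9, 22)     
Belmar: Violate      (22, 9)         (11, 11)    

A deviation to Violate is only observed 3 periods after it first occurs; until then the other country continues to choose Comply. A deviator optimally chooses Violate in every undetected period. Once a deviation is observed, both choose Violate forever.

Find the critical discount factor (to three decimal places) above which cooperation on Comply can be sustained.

Deviating for the 3 undetected periods gains 22−12 = 10 per period over cooperation, then loses 12−11 = 1 per period forever once punishment starts.
Gain: 10(1 + δ + … + δ^2); loss: 1·δ^3/(1−δ).
No profitable deviation ⇔ 10(1−δ^3) ≤ 1·δ^3, i.e. δ^3 ≥ 10/(10+1) = 10/11.
Hence δ ≥ (10/11)^(1/3) ≈ 0.969.

0.969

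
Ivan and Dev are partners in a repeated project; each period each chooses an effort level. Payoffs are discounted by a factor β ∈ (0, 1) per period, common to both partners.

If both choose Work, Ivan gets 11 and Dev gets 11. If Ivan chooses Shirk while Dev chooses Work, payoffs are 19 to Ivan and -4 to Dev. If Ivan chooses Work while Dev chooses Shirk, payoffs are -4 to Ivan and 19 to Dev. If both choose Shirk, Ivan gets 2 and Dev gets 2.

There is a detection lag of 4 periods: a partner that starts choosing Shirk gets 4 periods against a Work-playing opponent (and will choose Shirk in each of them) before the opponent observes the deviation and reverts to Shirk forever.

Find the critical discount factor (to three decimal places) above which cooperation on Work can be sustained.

0.828

Deviating for the 4 undetected periods gains 19−11 = 8 per period over cooperation, then loses 11−2 = 9 per period forever once punishment starts.
Gain: 8(1 + β + … + β^3); loss: 9·β^4/(1−β).
No profitable deviation ⇔ 8(1−β^4) ≤ 9·β^4, i.e. β^4 ≥ 8/(8+9) = 8/17.
Hence β ≥ (8/17)^(1/4) ≈ 0.828.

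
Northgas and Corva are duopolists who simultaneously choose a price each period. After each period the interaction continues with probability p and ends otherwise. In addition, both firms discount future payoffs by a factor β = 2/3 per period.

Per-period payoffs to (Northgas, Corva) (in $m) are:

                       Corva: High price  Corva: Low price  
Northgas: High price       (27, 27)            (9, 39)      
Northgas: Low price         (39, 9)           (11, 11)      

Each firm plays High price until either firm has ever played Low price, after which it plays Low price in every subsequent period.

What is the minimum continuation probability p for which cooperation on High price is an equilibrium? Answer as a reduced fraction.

Expected continuation weight on next period's payoff is β·p = 2/3·p, which plays the role of the discount factor.
Cooperation requires 2/3·p ≥ (39−27)/(39−11) = 3/7, hence p ≥ 9/14.

9/14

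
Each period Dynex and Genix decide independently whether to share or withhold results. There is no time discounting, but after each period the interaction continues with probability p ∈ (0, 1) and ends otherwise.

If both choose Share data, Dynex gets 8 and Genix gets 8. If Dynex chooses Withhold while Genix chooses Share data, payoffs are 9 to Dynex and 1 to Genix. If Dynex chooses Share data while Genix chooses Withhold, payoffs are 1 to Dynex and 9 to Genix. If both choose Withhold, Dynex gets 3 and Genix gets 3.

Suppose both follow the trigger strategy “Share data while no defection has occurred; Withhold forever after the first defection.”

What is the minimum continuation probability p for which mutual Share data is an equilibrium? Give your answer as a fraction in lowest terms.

1/6

Expected cooperation value is 8 + p·8 + p²·8 + … = 8/(1−p); deviation gives 9 + p·3/(1−p).
8 ≥ 9(1−p) + 3p ⇒ 6p ≥ 1 ⇒ p ≥ 1/6.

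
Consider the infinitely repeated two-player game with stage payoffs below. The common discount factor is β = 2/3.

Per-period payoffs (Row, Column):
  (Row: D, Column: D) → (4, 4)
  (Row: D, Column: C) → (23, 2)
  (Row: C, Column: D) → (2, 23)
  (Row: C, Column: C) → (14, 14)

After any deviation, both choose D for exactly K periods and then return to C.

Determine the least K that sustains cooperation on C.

IC: β(1−β^K)/(1−β) ≥ (23−14)/(14−4) = 9/10.
With β = 2/3: need 1 − β^K ≥ 9/10·(1−2/3)/(2/3), i.e. β^K ≤ 0.5500.
Since (2/3)^1 = 0.6667 and (2/3)^2 = 0.4444, the smallest such K is 2.

2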